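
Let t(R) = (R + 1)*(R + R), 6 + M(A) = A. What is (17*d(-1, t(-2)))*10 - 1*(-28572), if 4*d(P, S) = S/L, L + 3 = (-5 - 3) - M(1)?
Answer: 85631/3 ≈ 28544.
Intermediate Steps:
M(A) = -6 + A
L = -6 (L = -3 + ((-5 - 3) - (-6 + 1)) = -3 + (-8 - 1*(-5)) = -3 + (-8 + 5) = -3 - 3 = -6)
t(R) = 2*R*(1 + R) (t(R) = (1 + R)*(2*R) = 2*R*(1 + R))
d(P, S) = -S/24 (d(P, S) = (S/(-6))/4 = (S*(-⅙))/4 = (-S/6)/4 = -S/24)
(17*d(-1, t(-2)))*10 - 1*(-28572) = (17*(-(-2)*(1 - 2)/12))*10 - 1*(-28572) = (17*(-(-2)*(-1)/12))*10 + 28572 = (17*(-1/24*4))*10 + 28572 = (17*(-⅙))*10 + 28572 = -17/6*10 + 28572 = -85/3 + 28572 = 85631/3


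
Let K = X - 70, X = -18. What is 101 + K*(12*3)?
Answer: -3067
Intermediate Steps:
K = -88 (K = -18 - 70 = -88)
101 + K*(12*3) = 101 - 1056*3 = 101 - 88*36 = 101 - 3168 = -3067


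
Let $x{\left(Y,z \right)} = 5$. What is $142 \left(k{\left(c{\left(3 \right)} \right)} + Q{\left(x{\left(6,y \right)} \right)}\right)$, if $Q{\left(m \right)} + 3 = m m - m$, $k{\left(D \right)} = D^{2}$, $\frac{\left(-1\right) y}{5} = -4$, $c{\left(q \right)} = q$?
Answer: $3692$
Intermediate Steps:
$y = 20$ ($y = \left(-5\right) \left(-4\right) = 20$)
$Q{\left(m \right)} = -3 + m^{2} - m$ ($Q{\left(m \right)} = -3 - \left(m - m m\right) = -3 + \left(m^{2} - m\right) = -3 + m^{2} - m$)
$142 \left(k{\left(c{\left(3 \right)} \right)} + Q{\left(x{\left(6,y \right)} \right)}\right) = 142 \left(3^{2} - \left(8 - 25\right)\right) = 142 \left(9 - -17\right) = 142 \left(9 + 17\right) = 142 \cdot 26 = 3692$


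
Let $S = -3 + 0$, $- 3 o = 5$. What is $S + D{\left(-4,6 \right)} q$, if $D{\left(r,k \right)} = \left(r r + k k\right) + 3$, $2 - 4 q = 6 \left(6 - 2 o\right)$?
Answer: $- \frac{1491}{2} \approx -745.5$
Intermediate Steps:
$o = - \frac{5}{3}$ ($o = \left(- \frac{1}{3}\right) 5 = - \frac{5}{3} \approx -1.6667$)
$S = -3$
$q = - \frac{27}{2}$ ($q = \frac{1}{2} - \frac{6 \left(6 - - \frac{10}{3}\right)}{4} = \frac{1}{2} - \frac{6 \left(6 + \frac{10}{3}\right)}{4} = \frac{1}{2} - \frac{6 \cdot \frac{28}{3}}{4} = \frac{1}{2} - 14 = - \frac{27}{2} \approx -13.5$)
$D{\left(r,k \right)} = 3 + k^{2} + r^{2}$ ($D{\left(r,k \right)} = \left(r^{2} + k^{2}\right) + 3 = \left(k^{2} + r^{2}\right) + 3 = 3 + k^{2} + r^{2}$)
$S + D{\left(-4,6 \right)} q = -3 + \left(3 + 6^{2} + \left(-4\right)^{2}\right) \left(- \frac{27}{2}\right) = -3 + \left(3 + 36 + 16\right) \left(- \frac{27}{2}\right) = -3 + 55 \left(- \frac{27}{2}\right) = -3 - \frac{1485}{2} = - \frac{1491}{2}$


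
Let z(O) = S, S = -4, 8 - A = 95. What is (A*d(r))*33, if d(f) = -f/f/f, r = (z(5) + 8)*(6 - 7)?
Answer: -2871/4 ≈ -717.75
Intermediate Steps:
A = -87 (A = 8 - 1*95 = 8 - 95 = -87)
z(O) = -4
r = -4 (r = (-4 + 8)*(6 - 7) = 4*(-1) = -4)
d(f) = -1/f
(A*d(r))*33 = -(-87)/(-4)*33 = -(-87)*(-1)/4*33 = -87*¼*33 = -87/4*33 = -2871/4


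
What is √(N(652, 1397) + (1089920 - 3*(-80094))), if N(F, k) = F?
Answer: √1330854 ≈ 1153.6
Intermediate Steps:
√(N(652, 1397) + (1089920 - 3*(-80094))) = √(652 + (1089920 - 3*(-80094))) = √(652 + (1089920 - 1*(-240282))) = √(652 + (1089920 + 240282)) = √(652 + 1330202) = √1330854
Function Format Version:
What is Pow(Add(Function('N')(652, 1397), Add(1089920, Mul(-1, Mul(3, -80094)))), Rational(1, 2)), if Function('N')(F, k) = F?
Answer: Pow(1330854, Rational(1, 2)) ≈ 1153.6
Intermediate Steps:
Pow(Add(Function('N')(652, 1397), Add(1089920, Mul(-1, Mul(3, -80094)))), Rational(1, 2)) = Pow(Add(652, Add(1089920, Mul(-1, Mul(3, -80094)))), Rational(1, 2)) = Pow(Add(652, Add(1089920, Mul(-1, -240282))), Rational(1, 2)) = Pow(Add(652, Add(1089920, 240282)), Rational(1, 2)) = Pow(Add(652, 1330202), Rational(1, 2)) = Pow(1330854, Rational(1, 2))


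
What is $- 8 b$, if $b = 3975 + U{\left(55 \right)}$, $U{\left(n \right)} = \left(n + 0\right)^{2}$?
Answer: $-56000$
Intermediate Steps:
$U{\left(n \right)} = n^{2}$
$b = 7000$ ($b = 3975 + 55^{2} = 3975 + 3025 = 7000$)
$- 8 b = \left(-8\right) 7000 = -56000$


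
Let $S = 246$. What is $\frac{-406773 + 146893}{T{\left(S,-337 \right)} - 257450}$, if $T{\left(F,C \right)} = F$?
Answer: $\frac{64970}{64301} \approx 1.0104$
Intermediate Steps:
$\frac{-406773 + 146893}{T{\left(S,-337 \right)} - 257450} = \frac{-406773 + 146893}{246 - 257450} = - \frac{259880}{-257204} = \left(-259880\right) \left(- \frac{1}{257204}\right) = \frac{64970}{64301}$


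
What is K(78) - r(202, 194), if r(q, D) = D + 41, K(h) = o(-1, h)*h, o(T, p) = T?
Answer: -313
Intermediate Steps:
K(h) = -h
r(q, D) = 41 + D
K(78) - r(202, 194) = -1*78 - (41 + 194) = -78 - 1*235 = -78 - 235 = -313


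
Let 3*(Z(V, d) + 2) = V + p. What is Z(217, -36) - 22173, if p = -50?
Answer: -66358/3 ≈ -22119.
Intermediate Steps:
Z(V, d) = -56/3 + V/3 (Z(V, d) = -2 + (V - 50)/3 = -2 + (-50 + V)/3 = -2 + (-50/3 + V/3) = -56/3 + V/3)
Z(217, -36) - 22173 = (-56/3 + (⅓)*217) - 22173 = (-56/3 + 217/3) - 22173 = 161/3 - 22173 = -66358/3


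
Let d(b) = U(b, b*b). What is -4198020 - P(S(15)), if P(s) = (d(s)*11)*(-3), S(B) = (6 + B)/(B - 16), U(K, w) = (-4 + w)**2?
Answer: 2103957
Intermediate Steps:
d(b) = (-4 + b**2)**2 (d(b) = (-4 + b*b)**2 = (-4 + b**2)**2)
S(B) = (6 + B)/(-16 + B)
P(s) = -33*(-4 + s**2)**2 (P(s) = ((-4 + s**2)**2*11)*(-3) = (11*(-4 + s**2)**2)*(-3) = -33*(-4 + s**2)**2)
-4198020 - P(S(15)) = -4198020 - (-33)*(-4 + ((6 + 15)/(-16 + 15))**2)**2 = -4198020 - (-33)*(-4 + (21/(-1))**2)**2 = -4198020 - (-33)*(-4 + (-1*21)**2)**2 = -4198020 - (-33)*(-4 + (-21)**2)**2 = -4198020 - (-33)*(-4 + 441)**2 = -4198020 - (-33)*437**2 = -4198020 - (-33)*190969 = -4198020 - 1*(-6301977) = -4198020 + 6301977 = 2103957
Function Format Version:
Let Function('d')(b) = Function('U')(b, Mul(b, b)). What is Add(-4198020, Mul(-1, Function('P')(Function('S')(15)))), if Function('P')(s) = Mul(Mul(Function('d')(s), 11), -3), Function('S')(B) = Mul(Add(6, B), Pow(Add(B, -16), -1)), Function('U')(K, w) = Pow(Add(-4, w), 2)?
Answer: 2103957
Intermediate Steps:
Function('d')(b) = Pow(Add(-4, Pow(b, 2)), 2) (Function('d')(b) = Pow(Add(-4, Mul(b, b)), 2) = Pow(Add(-4, Pow(b, 2)), 2))
Function('S')(B) = Mul(Pow(Add(-16, B), -1), Add(6, B)) (Function('S')(B) = Mul(Add(6, B), Pow(Add(-16, B), -1)) = Mul(Pow(Add(-16, B), -1), Add(6, B)))
Function('P')(s) = Mul(-33, Pow(Add(-4, Pow(s, 2)), 2)) (Function('P')(s) = Mul(Mul(Pow(Add(-4, Pow(s, 2)), 2), 11), -3) = Mul(Mul(11, Pow(Add(-4, Pow(s, 2)), 2)), -3) = Mul(-33, Pow(Add(-4, Pow(s, 2)), 2)))
Add(-4198020, Mul(-1, Function('P')(Function('S')(15)))) = Add(-4198020, Mul(-1, Mul(-33, Pow(Add(-4, Pow(Mul(Pow(Add(-16, 15), -1), Add(6, 15)), 2)), 2)))) = Add(-4198020, Mul(-1, Mul(-33, Pow(Add(-4, Pow(Mul(Pow(-1, -1), 21), 2)), 2)))) = Add(-4198020, Mul(-1, Mul(-33, Pow(Add(-4, Pow(Mul(-1, 21), 2)), 2)))) = Add(-4198020, Mul(-1, Mul(-33, Pow(Add(-4, Pow(-21, 2)), 2)))) = Add(-4198020, Mul(-1, Mul(-33, Pow(Add(-4, 441), 2)))) = Add(-4198020, Mul(-1, Mul(-33, Pow(437, 2)))) = Add(-4198020, Mul(-1, Mul(-33, 190969))) = Add(-4198020, Mul(-1, -6301977)) = Add(-4198020, 6301977) = 2103957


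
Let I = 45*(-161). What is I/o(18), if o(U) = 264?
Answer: -2415/88 ≈ -27.443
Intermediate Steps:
I = -7245
I/o(18) = -7245/264 = -7245*1/264 = -2415/88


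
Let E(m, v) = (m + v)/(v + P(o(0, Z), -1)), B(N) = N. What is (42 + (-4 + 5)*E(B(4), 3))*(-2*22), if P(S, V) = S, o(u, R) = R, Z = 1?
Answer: -1925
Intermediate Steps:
E(m, v) = (m + v)/(1 + v) (E(m, v) = (m + v)/(v + 1) = (m + v)/(1 + v))
(42 + (-4 + 5)*E(B(4), 3))*(-2*22) = (42 + (-4 + 5)*((4 + 3)/(1 + 3)))*(-2*22) = (42 + 1*(7/4))*(-44) = (42 + 7/4)*(-44) = (175/4)*(-44) = -1925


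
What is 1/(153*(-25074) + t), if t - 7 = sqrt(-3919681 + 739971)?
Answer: -767263/2943463191787 - I*sqrt(3179710)/14717315958935 ≈ -2.6067e-7 - 1.2116e-10*I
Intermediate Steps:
t = 7 + I*sqrt(3179710) (t = 7 + sqrt(-3919681 + 739971) = 7 + sqrt(-3179710) = 7 + I*sqrt(3179710) ≈ 7.0 + 1783.2*I)
1/(153*(-25074) + t) = 1/(153*(-25074) + (7 + I*sqrt(3179710))) = 1/(-3836322 + (7 + I*sqrt(3179710))) = 1/(-3836315 + I*sqrt(3179710))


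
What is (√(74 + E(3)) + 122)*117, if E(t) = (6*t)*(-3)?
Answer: 14274 + 234*√5 ≈ 14797.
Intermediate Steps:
E(t) = -18*t
(√(74 + E(3)) + 122)*117 = (√(74 - 18*3) + 122)*117 = (√(74 - 54) + 122)*117 = (√20 + 122)*117 = (2*√5 + 122)*117 = (122 + 2*√5)*117 = 14274 + 234*√5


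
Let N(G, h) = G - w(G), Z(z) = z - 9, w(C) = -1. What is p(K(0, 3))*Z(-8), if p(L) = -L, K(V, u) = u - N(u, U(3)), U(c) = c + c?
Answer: -17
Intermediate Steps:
U(c) = 2*c
Z(z) = -9 + z
N(G, h) = 1 + G (N(G, h) = G - 1*(-1) = G + 1 = 1 + G)
K(V, u) = -1 (K(V, u) = u - (1 + u) = u + (-1 - u) = -1)
p(K(0, 3))*Z(-8) = (-1*(-1))*(-9 - 8) = 1*(-17) = -17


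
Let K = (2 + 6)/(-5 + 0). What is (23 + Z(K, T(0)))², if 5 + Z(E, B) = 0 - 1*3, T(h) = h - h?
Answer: 225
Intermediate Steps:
T(h) = 0
K = -8/5 (K = 8/(-5) = 8*(-⅕) = -8/5 ≈ -1.6000)
Z(E, B) = -8 (Z(E, B) = -5 + (0 - 1*3) = -5 + (0 - 3) = -5 - 3 = -8)
(23 + Z(K, T(0)))² = (23 - 8)² = 15² = 225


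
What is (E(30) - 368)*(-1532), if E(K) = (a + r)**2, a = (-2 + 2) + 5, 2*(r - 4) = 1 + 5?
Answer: 343168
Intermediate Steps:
r = 7 (r = 4 + (1 + 5)/2 = 4 + (1/2)*6 = 4 + 3 = 7)
a = 5 (a = 0 + 5 = 5)
E(K) = 144 (E(K) = (5 + 7)**2 = 12**2 = 144)
(E(30) - 368)*(-1532) = (144 - 368)*(-1532) = -224*(-1532) = 343168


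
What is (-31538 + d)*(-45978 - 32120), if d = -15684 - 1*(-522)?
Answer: 3647176600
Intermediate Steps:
d = -15162 (d = -15684 + 522 = -15162)
(-31538 + d)*(-45978 - 32120) = (-31538 - 15162)*(-45978 - 32120) = -46700*(-78098) = 3647176600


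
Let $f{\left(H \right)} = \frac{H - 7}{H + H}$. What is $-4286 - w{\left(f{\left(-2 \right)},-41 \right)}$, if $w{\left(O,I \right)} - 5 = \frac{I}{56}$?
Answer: $- \frac{240255}{56} \approx -4290.3$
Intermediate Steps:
$f{\left(H \right)} = \frac{-7 + H}{2 H}$
$w{\left(O,I \right)} = 5 + \frac{I}{56}$
$-4286 - w{\left(f{\left(-2 \right)},-41 \right)} = -4286 - \left(5 + \frac{1}{56} \left(-41\right)\right) = -4286 - \left(5 - \frac{41}{56}\right) = -4286 - \frac{239}{56} = - \frac{240255}{56}$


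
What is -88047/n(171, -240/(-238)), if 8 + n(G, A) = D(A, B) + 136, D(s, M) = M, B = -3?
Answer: -88047/125 ≈ -704.38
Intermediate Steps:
n(G, A) = 125 (n(G, A) = -8 + (-3 + 136) = -8 + 133 = 125)
-88047/n(171, -240/(-238)) = -88047/125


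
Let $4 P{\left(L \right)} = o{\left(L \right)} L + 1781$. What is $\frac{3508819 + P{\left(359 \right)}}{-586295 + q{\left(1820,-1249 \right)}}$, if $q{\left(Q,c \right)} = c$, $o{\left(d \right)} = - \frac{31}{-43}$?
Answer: $- \frac{150901145}{25264392} \approx -5.9729$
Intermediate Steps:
$o{\left(d \right)} = \frac{31}{43}$ ($o{\left(d \right)} = \left(-31\right) \left(- \frac{1}{43}\right) = \frac{31}{43}$)
$P{\left(L \right)} = \frac{1781}{4} + \frac{31 L}{172}$ ($P{\left(L \right)} = \frac{\frac{31 L}{43} + 1781}{4} = \frac{1781 + \frac{31 L}{43}}{4} = \frac{1781}{4} + \frac{31 L}{172}$)
$\frac{3508819 + P{\left(359 \right)}}{-586295 + q{\left(1820,-1249 \right)}} = \frac{3508819 + \left(\frac{1781}{4} + \frac{31}{172} \cdot 359\right)}{-586295 - 1249} = \frac{3508819 + \left(\frac{1781}{4} + \frac{11129}{172}\right)}{-587544} = \left(3508819 + \frac{21928}{43}\right) \left(- \frac{1}{587544}\right) = \frac{150901145}{43} \left(- \frac{1}{587544}\right) = - \frac{150901145}{25264392}$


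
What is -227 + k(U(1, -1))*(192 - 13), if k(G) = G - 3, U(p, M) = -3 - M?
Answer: -1122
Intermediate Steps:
k(G) = -3 + G
-227 + k(U(1, -1))*(192 - 13) = -227 + (-3 + (-3 - 1*(-1)))*(192 - 13) = -227 + (-3 + (-3 + 1))*179 = -227 + (-3 - 2)*179 = -227 - 5*179 = -227 - 895 = -1122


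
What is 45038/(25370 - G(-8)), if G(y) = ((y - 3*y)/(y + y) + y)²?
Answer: 45038/25289 ≈ 1.7809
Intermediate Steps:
G(y) = (-1 + y)² (G(y) = ((-2*y)/((2*y)) + y)² = ((-2*y)*(1/(2*y)) + y)² = (-1 + y)²)
45038/(25370 - G(-8)) = 45038/(25370 - (-1 - 8)²) = 45038/(25370 - 1*(-9)²) = 45038/(25370 - 1*81) = 45038/(25370 - 81) = 45038/25289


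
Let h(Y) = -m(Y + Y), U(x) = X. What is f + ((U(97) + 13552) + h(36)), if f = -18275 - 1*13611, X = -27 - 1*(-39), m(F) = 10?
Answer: -18332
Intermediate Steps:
X = 12 (X = -27 + 39 = 12)
U(x) = 12
h(Y) = -10 (h(Y) = -1*10 = -10)
f = -31886 (f = -18275 - 13611 = -31886)
f + ((U(97) + 13552) + h(36)) = -31886 + ((12 + 13552) - 10) = -31886 + (13564 - 10) = -31886 + 13554 = -18332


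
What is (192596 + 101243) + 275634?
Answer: 569473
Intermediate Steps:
(192596 + 101243) + 275634 = 293839 + 275634 = 569473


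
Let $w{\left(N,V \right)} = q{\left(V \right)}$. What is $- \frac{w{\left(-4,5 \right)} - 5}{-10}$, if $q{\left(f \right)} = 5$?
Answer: $0$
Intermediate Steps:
$w{\left(N,V \right)} = 5$
$- \frac{w{\left(-4,5 \right)} - 5}{-10} = - \frac{5 - 5}{-10} = - \frac{\left(-1\right) 0}{10} = \left(-1\right) 0 = 0$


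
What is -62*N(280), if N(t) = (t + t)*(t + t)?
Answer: -19443200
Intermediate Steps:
N(t) = 4*t² (N(t) = (2*t)*(2*t) = 4*t²)
-62*N(280) = -248*280² = -248*78400 = -62*313600 = -19443200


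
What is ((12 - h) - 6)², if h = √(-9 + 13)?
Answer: 16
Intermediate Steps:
h = 2 (h = √4 = 2)
((12 - h) - 6)² = ((12 - 1*2) - 6)² = ((12 - 2) - 6)² = (10 - 6)² = 4² = 16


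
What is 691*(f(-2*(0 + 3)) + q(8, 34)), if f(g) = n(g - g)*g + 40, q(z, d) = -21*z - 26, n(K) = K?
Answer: -106414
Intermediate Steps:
q(z, d) = -26 - 21*z
f(g) = 40 (f(g) = (g - g)*g + 40 = 0*g + 40 = 0 + 40 = 40)
691*(f(-2*(0 + 3)) + q(8, 34)) = 691*(40 + (-26 - 21*8)) = 691*(40 + (-26 - 168)) = 691*(40 - 194) = 691*(-154) = -106414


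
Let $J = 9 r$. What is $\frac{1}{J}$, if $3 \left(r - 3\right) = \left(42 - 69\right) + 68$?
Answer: $\frac{1}{150} \approx 0.0066667$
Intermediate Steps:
$r = \frac{50}{3}$ ($r = 3 + \frac{\left(42 - 69\right) + 68}{3} = 3 + \frac{-27 + 68}{3} = 3 + \frac{1}{3} \cdot 41 = 3 + \frac{41}{3} = \frac{50}{3} \approx 16.667$)
$J = 150$ ($J = 9 \cdot \frac{50}{3} = 150$)
$\frac{1}{J} = \frac{1}{150}$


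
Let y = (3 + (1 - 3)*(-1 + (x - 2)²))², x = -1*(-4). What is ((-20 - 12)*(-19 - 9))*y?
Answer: 8064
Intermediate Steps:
x = 4
y = 9 (y = (3 + (1 - 3)*(-1 + (4 - 2)²))² = (3 - 2*(-1 + 2²))² = (3 - 2*(-1 + 4))² = (3 - 2*3)² = (3 - 6)² = (-3)² = 9)
((-20 - 12)*(-19 - 9))*y = ((-20 - 12)*(-19 - 9))*9 = -32*(-28)*9 = 896*9 = 8064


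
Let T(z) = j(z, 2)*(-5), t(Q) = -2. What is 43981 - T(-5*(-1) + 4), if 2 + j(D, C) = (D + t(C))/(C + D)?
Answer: 483716/11 ≈ 43974.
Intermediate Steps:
j(D, C) = -2 + (-2 + D)/(C + D) (j(D, C) = -2 + (D - 2)/(C + D) = -2 + (-2 + D)/(C + D))
T(z) = -5*(-6 - z)/(2 + z) (T(z) = ((-2 - z - 2*2)/(2 + z))*(-5) = ((-2 - z - 4)/(2 + z))*(-5) = ((-6 - z)/(2 + z))*(-5) = -5*(-6 - z)/(2 + z))
43981 - T(-5*(-1) + 4) = 43981 - 5*(6 + (-5*(-1) + 4))/(2 + (-5*(-1) + 4)) = 43981 - 5*(6 + (5 + 4))/(2 + (5 + 4)) = 43981 - 5*(6 + 9)/(2 + 9) = 43981 - 5*15/11 = 43981 - 1*75/11 = 43981 - 75/11 = 483716/11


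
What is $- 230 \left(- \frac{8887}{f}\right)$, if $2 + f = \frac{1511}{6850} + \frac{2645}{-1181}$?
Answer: $- \frac{16535734298500}{32513459} \approx -5.0858 \cdot 10^{5}$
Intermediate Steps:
$f = - \frac{32513459}{8089850}$ ($f = -2 + \left(\frac{1511}{6850} + \frac{2645}{-1181}\right) = -2 + \left(1511 \cdot \frac{1}{6850} + 2645 \left(- \frac{1}{1181}\right)\right) = -2 + \left(\frac{1511}{6850} - \frac{2645}{1181}\right) = -2 - \frac{16333759}{8089850} = - \frac{32513459}{8089850} \approx -4.019$)
$- 230 \left(- \frac{8887}{f}\right) = - 230 \left(- \frac{8887}{- \frac{32513459}{8089850}}\right) = - 230 \left(\left(-8887\right) \left(- \frac{8089850}{32513459}\right)\right) = \left(-230\right) \frac{71894496950}{32513459} = - \frac{16535734298500}{32513459}$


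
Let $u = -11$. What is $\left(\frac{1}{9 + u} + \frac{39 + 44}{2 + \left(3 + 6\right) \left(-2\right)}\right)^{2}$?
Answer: $\frac{8281}{256} \approx 32.348$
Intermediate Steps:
$\left(\frac{1}{9 + u} + \frac{39 + 44}{2 + \left(3 + 6\right) \left(-2\right)}\right)^{2} = \left(\frac{1}{9 - 11} + \frac{39 + 44}{2 + \left(3 + 6\right) \left(-2\right)}\right)^{2} = \left(\frac{1}{-2} + \frac{83}{2 + 9 \left(-2\right)}\right)^{2} = \left(- \frac{1}{2} + \frac{83}{2 - 18}\right)^{2} = \left(- \frac{1}{2} + \frac{83}{-16}\right)^{2} = \left(- \frac{1}{2} + 83 \left(- \frac{1}{16}\right)\right)^{2} = \left(- \frac{1}{2} - \frac{83}{16}\right)^{2} = \left(- \frac{91}{16}\right)^{2} = \frac{8281}{256}$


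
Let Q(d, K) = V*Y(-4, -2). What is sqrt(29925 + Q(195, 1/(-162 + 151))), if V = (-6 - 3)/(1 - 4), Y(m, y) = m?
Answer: 13*sqrt(177) ≈ 172.95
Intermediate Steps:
V = 3 (V = -9/(-3) = -9*(-1/3) = 3)
Q(d, K) = -12 (Q(d, K) = 3*(-4) = -12)
sqrt(29925 + Q(195, 1/(-162 + 151))) = sqrt(29925 - 12) = sqrt(29913) = 13*sqrt(177)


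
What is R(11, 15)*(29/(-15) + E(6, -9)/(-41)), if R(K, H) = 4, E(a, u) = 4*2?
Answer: -5236/615 ≈ -8.5138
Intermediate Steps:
E(a, u) = 8
R(11, 15)*(29/(-15) + E(6, -9)/(-41)) = 4*(29/(-15) + 8/(-41)) = 4*(29*(-1/15) + 8*(-1/41)) = 4*(-29/15 - 8/41) = 4*(-1309/615) = -5236/615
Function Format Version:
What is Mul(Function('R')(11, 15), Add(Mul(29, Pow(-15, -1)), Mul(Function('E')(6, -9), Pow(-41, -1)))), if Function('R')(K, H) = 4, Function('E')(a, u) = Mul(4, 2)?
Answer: Rational(-5236, 615) ≈ -8.5138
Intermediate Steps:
Function('E')(a, u) = 8
Mul(Function('R')(11, 15), Add(Mul(29, Pow(-15, -1)), Mul(Function('E')(6, -9), Pow(-41, -1)))) = Mul(4, Add(Mul(29, Pow(-15, -1)), Mul(8, Pow(-41, -1)))) = Mul(4, Add(Mul(29, Rational(-1, 15)), Mul(8, Rational(-1, 41)))) = Mul(4, Add(Rational(-29, 15), Rational(-8, 41))) = Mul(4, Rational(-1309, 615)) = Rational(-5236, 615)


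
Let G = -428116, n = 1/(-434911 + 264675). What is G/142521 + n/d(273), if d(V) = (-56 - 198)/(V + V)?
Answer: -9255817024519/3081300029412 ≈ -3.0039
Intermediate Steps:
d(V) = -127/V (d(V) = -254*1/(2*V) = -127/V)
n = -1/170236 (n = 1/(-170236) = -1/170236 ≈ -5.8742e-6)
G/142521 + n/d(273) = -428116/142521 - 1/(170236*((-127/273))) = -428116*1/142521 - 1/(170236*((-127*1/273))) = -428116/142521 - 1/(170236*(-127/273)) = -428116/142521 - 1/170236*(-273/127) = -428116/142521 + 273/21619972 = -9255817024519/3081300029412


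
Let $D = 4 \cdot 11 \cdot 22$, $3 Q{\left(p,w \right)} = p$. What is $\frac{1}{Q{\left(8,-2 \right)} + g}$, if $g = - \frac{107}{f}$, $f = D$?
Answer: $\frac{2904}{7423} \approx 0.39122$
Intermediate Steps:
$Q{\left(p,w \right)} = \frac{p}{3}$
$D = 968$ ($D = 44 \cdot 22 = 968$)
$f = 968$
$g = - \frac{107}{968} \approx -0.11054$
$\frac{1}{Q{\left(8,-2 \right)} + g} = \frac{1}{\frac{1}{3} \cdot 8 - \frac{107}{968}} = \frac{1}{\frac{8}{3} - \frac{107}{968}} = \frac{1}{\frac{7423}{2904}} = \frac{2904}{7423}$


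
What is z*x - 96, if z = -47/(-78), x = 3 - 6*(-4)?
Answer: -2073/26 ≈ -79.731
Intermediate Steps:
x = 27 (x = 3 + 24 = 27)
z = 47/78 (z = -47*(-1/78) = 47/78 ≈ 0.60256)
z*x - 96 = (47/78)*27 - 96 = 423/26 - 96 = -2073/26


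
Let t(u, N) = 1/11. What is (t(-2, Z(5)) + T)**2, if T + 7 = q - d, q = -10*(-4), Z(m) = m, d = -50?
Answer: 835396/121 ≈ 6904.1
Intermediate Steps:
q = 40
t(u, N) = 1/11
T = 83 (T = -7 + (40 - 1*(-50)) = -7 + (40 + 50) = -7 + 90 = 83)
(t(-2, Z(5)) + T)**2 = (1/11 + 83)**2 = (914/11)**2 = 835396/121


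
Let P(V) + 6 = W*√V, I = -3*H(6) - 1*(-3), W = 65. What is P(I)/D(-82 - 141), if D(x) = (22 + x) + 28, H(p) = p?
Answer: 6/173 - 65*I*√15/173 ≈ 0.034682 - 1.4552*I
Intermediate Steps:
D(x) = 50 + x
I = -15 (I = -3*6 - 1*(-3) = -18 + 3 = -15)
P(V) = -6 + 65*√V
P(I)/D(-82 - 141) = (-6 + 65*√(-15))/(50 + (-82 - 141)) = (-6 + 65*(I*√15))/(50 - 223) = (-6 + 65*I*√15)/(-173) = (-6 + 65*I*√15)*(-1/173) = 6/173 - 65*I*√15/173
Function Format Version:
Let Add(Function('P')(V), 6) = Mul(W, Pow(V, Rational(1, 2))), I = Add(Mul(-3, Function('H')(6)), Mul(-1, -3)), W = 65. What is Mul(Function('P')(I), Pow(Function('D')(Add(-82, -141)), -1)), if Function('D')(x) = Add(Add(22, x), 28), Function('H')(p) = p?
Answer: Add(Rational(6, 173), Mul(Rational(-65, 173), I, Pow(15, Rational(1, 2)))) ≈ Add(0.034682, Mul(-1.4552, I))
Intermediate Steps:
Function('D')(x) = Add(50, x)
I = -15 (I = Add(Mul(-3, 6), Mul(-1, -3)) = Add(-18, 3) = -15)
Function('P')(V) = Add(-6, Mul(65, Pow(V, Rational(1, 2))))
Mul(Function('P')(I), Pow(Function('D')(Add(-82, -141)), -1)) = Mul(Add(-6, Mul(65, Pow(-15, Rational(1, 2)))), Pow(Add(50, Add(-82, -141)), -1)) = Mul(Add(-6, Mul(65, Mul(I, Pow(15, Rational(1, 2))))), Pow(Add(50, -223), -1)) = Mul(Add(-6, Mul(65, I, Pow(15, Rational(1, 2)))), Pow(-173, -1)) = Mul(Add(-6, Mul(65, I, Pow(15, Rational(1, 2)))), Rational(-1, 173)) = Add(Rational(6, 173), Mul(Rational(-65, 173), I, Pow(15, Rational(1, 2))))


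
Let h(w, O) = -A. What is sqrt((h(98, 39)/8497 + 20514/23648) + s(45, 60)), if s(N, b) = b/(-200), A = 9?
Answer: sqrt(8933340418623795)/125585660 ≈ 0.75260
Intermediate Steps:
h(w, O) = -9 (h(w, O) = -1*9 = -9)
s(N, b) = -b/200 (s(N, b) = b*(-1/200) = -b/200)
sqrt((h(98, 39)/8497 + 20514/23648) + s(45, 60)) = sqrt((-9/8497 + 20514/23648) - 1/200*60) = sqrt((-9*1/8497 + 20514*(1/23648)) - 3/10) = sqrt((-9/8497 + 10257/11824) - 3/10) = sqrt(87047313/100468528 - 3/10) = sqrt(284533773/502342640) = sqrt(8933340418623795)/125585660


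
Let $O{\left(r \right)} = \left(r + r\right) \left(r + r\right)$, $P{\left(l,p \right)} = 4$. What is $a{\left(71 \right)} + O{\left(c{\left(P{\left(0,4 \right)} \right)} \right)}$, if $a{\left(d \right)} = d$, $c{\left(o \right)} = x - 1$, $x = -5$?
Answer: $215$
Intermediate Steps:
$c{\left(o \right)} = -6$ ($c{\left(o \right)} = -5 - 1 = -6$)
$O{\left(r \right)} = 4 r^{2}$ ($O{\left(r \right)} = 2 r 2 r = 4 r^{2}$)
$a{\left(71 \right)} + O{\left(c{\left(P{\left(0,4 \right)} \right)} \right)} = 71 + 4 \left(-6\right)^{2} = 71 + 4 \cdot 36 = 71 + 144 = 215$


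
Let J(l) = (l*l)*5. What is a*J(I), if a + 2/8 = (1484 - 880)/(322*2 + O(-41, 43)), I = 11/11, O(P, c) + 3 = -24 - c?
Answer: 4605/1148 ≈ 4.0113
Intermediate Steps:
O(P, c) = -27 - c (O(P, c) = -3 + (-24 - c) = -27 - c)
I = 1 (I = 11*(1/11) = 1)
J(l) = 5*l**2 (J(l) = l**2*5 = 5*l**2)
a = 921/1148 (a = -1/4 + (1484 - 880)/(322*2 + (-27 - 1*43)) = -1/4 + 604/(644 + (-27 - 43)) = -1/4 + 604/(644 - 70) = -1/4 + 604/574 = -1/4 + 604*(1/574) = -1/4 + 302/287 = 921/1148 ≈ 0.80227)
a*J(I) = 921*(5*1**2)/1148 = 921*(5*1)/1148 = (921/1148)*5 = 4605/1148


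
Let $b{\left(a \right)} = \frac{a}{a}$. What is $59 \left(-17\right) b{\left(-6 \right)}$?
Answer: $-1003$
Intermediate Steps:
$b{\left(a \right)} = 1$
$59 \left(-17\right) b{\left(-6 \right)} = 59 \left(-17\right) 1 = \left(-1003\right) 1 = -1003$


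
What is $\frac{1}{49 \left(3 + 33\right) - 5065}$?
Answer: $- \frac{1}{3301} \approx -0.00030294$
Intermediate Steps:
$\frac{1}{49 \left(3 + 33\right) - 5065} = \frac{1}{49 \cdot 36 - 5065} = \frac{1}{1764 - 5065} = \frac{1}{-3301} = - \frac{1}{3301}$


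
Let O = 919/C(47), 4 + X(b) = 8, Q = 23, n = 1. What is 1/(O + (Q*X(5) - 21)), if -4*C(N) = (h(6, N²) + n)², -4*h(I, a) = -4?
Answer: -1/848 ≈ -0.0011792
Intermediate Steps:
h(I, a) = 1 (h(I, a) = -¼*(-4) = 1)
X(b) = 4 (X(b) = -4 + 8 = 4)
C(N) = -1 (C(N) = -(1 + 1)²/4 = -¼*2² = -¼*4 = -1)
O = -919 (O = 919/(-1) = 919*(-1) = -919)
1/(O + (Q*X(5) - 21)) = 1/(-919 + (23*4 - 21)) = 1/(-919 + (92 - 21)) = 1/(-919 + 71) = 1/(-848) = -1/848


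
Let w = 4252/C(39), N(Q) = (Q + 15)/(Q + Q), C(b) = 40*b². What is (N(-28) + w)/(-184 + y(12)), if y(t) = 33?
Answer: -128629/64307880 ≈ -0.0020002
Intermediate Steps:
N(Q) = (15 + Q)/(2*Q) (N(Q) = (15 + Q)/((2*Q)) = (15 + Q)*(1/(2*Q)) = (15 + Q)/(2*Q))
w = 1063/15210 (w = 4252/((40*39²)) = 4252/((40*1521)) = 4252/60840 = 4252*(1/60840) = 1063/15210 ≈ 0.069888)
(N(-28) + w)/(-184 + y(12)) = ((½)*(15 - 28)/(-28) + 1063/15210)/(-184 + 33) = ((½)*(-1/28)*(-13) + 1063/15210)/(-151) = (13/56 + 1063/15210)*(-1/151) = (128629/425880)*(-1/151) = -128629/64307880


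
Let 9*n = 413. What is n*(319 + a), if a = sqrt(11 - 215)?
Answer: 131747/9 + 826*I*sqrt(51)/9 ≈ 14639.0 + 655.42*I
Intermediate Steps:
n = 413/9 (n = (1/9)*413 = 413/9 ≈ 45.889)
a = 2*I*sqrt(51) (a = sqrt(-204) = 2*I*sqrt(51) ≈ 14.283*I)
n*(319 + a) = 413*(319 + 2*I*sqrt(51))/9 = 131747/9 + 826*I*sqrt(51)/9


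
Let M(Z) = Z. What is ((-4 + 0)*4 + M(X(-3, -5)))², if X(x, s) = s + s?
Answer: 676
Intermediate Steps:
X(x, s) = 2*s
((-4 + 0)*4 + M(X(-3, -5)))² = ((-4 + 0)*4 + 2*(-5))² = (-4*4 - 10)² = (-16 - 10)² = (-26)² = 676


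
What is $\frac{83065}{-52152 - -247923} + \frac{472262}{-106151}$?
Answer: $- \frac{83637771187}{20781287421} \approx -4.0247$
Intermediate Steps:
$\frac{83065}{-52152 - -247923} + \frac{472262}{-106151} = \frac{83065}{-52152 + 247923} + 472262 \left(- \frac{1}{106151}\right) = \frac{83065}{195771} - \frac{472262}{106151} = - \frac{83637771187}{20781287421}$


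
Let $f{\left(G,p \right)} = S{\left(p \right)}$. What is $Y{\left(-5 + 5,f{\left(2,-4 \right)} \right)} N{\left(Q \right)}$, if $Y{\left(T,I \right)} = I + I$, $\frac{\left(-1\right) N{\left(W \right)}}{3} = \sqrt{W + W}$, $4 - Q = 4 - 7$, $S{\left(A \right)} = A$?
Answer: $24 \sqrt{14} \approx 89.8$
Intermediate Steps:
$f{\left(G,p \right)} = p$
$Q = 7$ ($Q = 4 - \left(4 - 7\right) = 4 - -3 = 4 + 3 = 7$)
$N{\left(W \right)} = - 3 \sqrt{2} \sqrt{W}$ ($N{\left(W \right)} = - 3 \sqrt{W + W} = - 3 \sqrt{2 W} = - 3 \sqrt{2} \sqrt{W}$)
$Y{\left(T,I \right)} = 2 I$
$Y{\left(-5 + 5,f{\left(2,-4 \right)} \right)} N{\left(Q \right)} = 2 \left(-4\right) \left(- 3 \sqrt{2} \sqrt{7}\right) = - 8 \left(- 3 \sqrt{14}\right) = 24 \sqrt{14}$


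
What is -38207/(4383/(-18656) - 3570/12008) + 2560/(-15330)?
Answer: 42055103025632/585846681 ≈ 71785.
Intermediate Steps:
-38207/(4383/(-18656) - 3570/12008) + 2560/(-15330) = -38207/(4383*(-1/18656) - 3570*1/12008) + 2560*(-1/15330) = -38207/(-4383/18656 - 1785/6004) - 256/1533 = -38207/(-14904123/28002656) - 256/1533 = -38207*(-28002656/14904123) - 256/1533 = 82299805984/1146471 - 256/1533 = 42055103025632/585846681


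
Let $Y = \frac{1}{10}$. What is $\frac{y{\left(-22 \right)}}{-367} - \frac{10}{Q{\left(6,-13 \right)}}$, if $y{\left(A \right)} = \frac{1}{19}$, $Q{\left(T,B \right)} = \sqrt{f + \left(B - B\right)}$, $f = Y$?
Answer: $- \frac{1}{6973} - 10 \sqrt{10} \approx -31.623$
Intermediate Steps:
$Y = \frac{1}{10} \approx 0.1$
$f = \frac{1}{10} \approx 0.1$
$Q{\left(T,B \right)} = \frac{\sqrt{10}}{10}$ ($Q{\left(T,B \right)} = \sqrt{\frac{1}{10} + \left(B - B\right)} = \sqrt{\frac{1}{10} + 0} = \sqrt{\frac{1}{10}} = \frac{\sqrt{10}}{10}$)
$y{\left(A \right)} = \frac{1}{19}$
$\frac{y{\left(-22 \right)}}{-367} - \frac{10}{Q{\left(6,-13 \right)}} = \frac{1}{19 \left(-367\right)} - \frac{10}{\frac{1}{10} \sqrt{10}} = \frac{1}{19} \left(- \frac{1}{367}\right) - 10 \sqrt{10} = - \frac{1}{6973} - 10 \sqrt{10}$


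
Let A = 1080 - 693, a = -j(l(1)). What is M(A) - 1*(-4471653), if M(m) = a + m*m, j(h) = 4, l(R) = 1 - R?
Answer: 4621418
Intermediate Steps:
a = -4 (a = -1*4 = -4)
A = 387
M(m) = -4 + m**2 (M(m) = -4 + m*m = -4 + m**2)
M(A) - 1*(-4471653) = (-4 + 387**2) - 1*(-4471653) = (-4 + 149769) + 4471653 = 149765 + 4471653 = 4621418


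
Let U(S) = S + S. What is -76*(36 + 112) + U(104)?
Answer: -11040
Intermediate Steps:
U(S) = 2*S
-76*(36 + 112) + U(104) = -76*(36 + 112) + 2*104 = -76*148 + 208 = -11248 + 208 = -11040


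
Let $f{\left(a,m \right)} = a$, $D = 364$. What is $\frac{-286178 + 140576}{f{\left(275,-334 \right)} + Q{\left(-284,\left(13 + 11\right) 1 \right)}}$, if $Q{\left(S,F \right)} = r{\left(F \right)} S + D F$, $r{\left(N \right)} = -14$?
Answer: $- \frac{16178}{1443} \approx -11.211$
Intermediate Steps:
$Q{\left(S,F \right)} = - 14 S + 364 F$
$\frac{-286178 + 140576}{f{\left(275,-334 \right)} + Q{\left(-284,\left(13 + 11\right) 1 \right)}} = \frac{-286178 + 140576}{275 - \left(-3976 - 364 \left(13 + 11\right) 1\right)} = - \frac{145602}{275 + \left(3976 + 364 \cdot 24 \cdot 1\right)} = - \frac{145602}{275 + \left(3976 + 364 \cdot 24\right)} = - \frac{145602}{275 + \left(3976 + 8736\right)} = - \frac{145602}{275 + 12712} = - \frac{145602}{12987} = \left(-145602\right) \frac{1}{12987} = - \frac{16178}{1443}$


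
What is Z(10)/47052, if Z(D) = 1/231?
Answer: 1/10869012 ≈ 9.2005e-8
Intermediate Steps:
Z(D) = 1/231
Z(10)/47052 = (1/231)/47052 = (1/231)*(1/47052) = 1/10869012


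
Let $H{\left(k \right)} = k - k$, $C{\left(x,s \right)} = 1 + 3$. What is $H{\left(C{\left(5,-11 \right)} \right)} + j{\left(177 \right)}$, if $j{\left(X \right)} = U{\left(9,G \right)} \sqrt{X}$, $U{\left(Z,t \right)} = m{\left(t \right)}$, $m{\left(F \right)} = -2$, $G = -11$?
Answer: $- 2 \sqrt{177} \approx -26.608$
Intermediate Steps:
$C{\left(x,s \right)} = 4$
$U{\left(Z,t \right)} = -2$
$H{\left(k \right)} = 0$
$j{\left(X \right)} = - 2 \sqrt{X}$
$H{\left(C{\left(5,-11 \right)} \right)} + j{\left(177 \right)} = 0 - 2 \sqrt{177} = - 2 \sqrt{177}$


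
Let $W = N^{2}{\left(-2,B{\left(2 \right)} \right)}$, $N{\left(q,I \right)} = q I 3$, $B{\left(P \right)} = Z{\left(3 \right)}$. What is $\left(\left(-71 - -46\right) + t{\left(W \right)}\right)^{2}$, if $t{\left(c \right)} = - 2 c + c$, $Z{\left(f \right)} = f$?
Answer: $121801$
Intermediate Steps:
$B{\left(P \right)} = 3$
$N{\left(q,I \right)} = 3 I q$ ($N{\left(q,I \right)} = I q 3 = 3 I q$)
$W = 324$ ($W = \left(3 \cdot 3 \left(-2\right)\right)^{2} = \left(-18\right)^{2} = 324$)
$t{\left(c \right)} = - c$
$\left(\left(-71 - -46\right) + t{\left(W \right)}\right)^{2} = \left(\left(-71 - -46\right) - 324\right)^{2} = \left(\left(-71 + 46\right) - 324\right)^{2} = \left(-25 - 324\right)^{2} = \left(-349\right)^{2} = 121801$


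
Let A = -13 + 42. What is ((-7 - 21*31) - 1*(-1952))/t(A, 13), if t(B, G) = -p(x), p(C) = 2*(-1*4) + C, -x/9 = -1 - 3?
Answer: -647/14 ≈ -46.214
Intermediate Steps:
A = 29
x = 36 (x = -9*(-1 - 3) = -9*(-4) = 36)
p(C) = -8 + C (p(C) = 2*(-4) + C = -8 + C)
t(B, G) = -28 (t(B, G) = -(-8 + 36) = -1*28 = -28)
((-7 - 21*31) - 1*(-1952))/t(A, 13) = ((-7 - 21*31) - 1*(-1952))/(-28) = ((-7 - 651) + 1952)*(-1/28) = (-658 + 1952)*(-1/28) = 1294*(-1/28) = -647/14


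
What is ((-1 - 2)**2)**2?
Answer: 81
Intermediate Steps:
((-1 - 2)**2)**2 = ((-3)**2)**2 = 9**2 = 81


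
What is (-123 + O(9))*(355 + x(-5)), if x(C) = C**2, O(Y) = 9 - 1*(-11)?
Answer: -39140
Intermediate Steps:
O(Y) = 20 (O(Y) = 9 + 11 = 20)
(-123 + O(9))*(355 + x(-5)) = (-123 + 20)*(355 + (-5)**2) = -103*(355 + 25) = -103*380 = -39140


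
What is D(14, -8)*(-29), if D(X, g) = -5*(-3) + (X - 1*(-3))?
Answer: -928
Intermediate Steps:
D(X, g) = 18 + X (D(X, g) = 15 + (X + 3) = 15 + (3 + X) = 18 + X)
D(14, -8)*(-29) = (18 + 14)*(-29) = 32*(-29) = -928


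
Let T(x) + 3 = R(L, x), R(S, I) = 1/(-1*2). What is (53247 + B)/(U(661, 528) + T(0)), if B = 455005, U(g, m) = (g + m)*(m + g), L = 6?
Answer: 1016504/2827435 ≈ 0.35951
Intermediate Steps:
R(S, I) = -½ (R(S, I) = 1/(-2) = -½)
T(x) = -7/2 (T(x) = -3 - ½ = -7/2)
U(g, m) = (g + m)² (U(g, m) = (g + m)*(g + m) = (g + m)²)
(53247 + B)/(U(661, 528) + T(0)) = (53247 + 455005)/((661 + 528)² - 7/2) = 508252/(1189² - 7/2) = 508252/(1413721 - 7/2) = 508252/(2827435/2) = 508252*(2/2827435) = 1016504/2827435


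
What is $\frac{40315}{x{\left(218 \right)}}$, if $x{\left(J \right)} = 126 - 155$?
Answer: $- \frac{40315}{29} \approx -1390.2$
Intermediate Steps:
$x{\left(J \right)} = -29$
$\frac{40315}{x{\left(218 \right)}} = \frac{40315}{-29} = 40315 \left(- \frac{1}{29}\right) = - \frac{40315}{29}$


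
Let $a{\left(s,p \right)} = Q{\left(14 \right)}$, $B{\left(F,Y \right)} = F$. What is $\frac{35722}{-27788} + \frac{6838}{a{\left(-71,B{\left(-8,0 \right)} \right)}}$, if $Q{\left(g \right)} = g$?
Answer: $\frac{47378559}{97258} \approx 487.14$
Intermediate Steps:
$a{\left(s,p \right)} = 14$
$\frac{35722}{-27788} + \frac{6838}{a{\left(-71,B{\left(-8,0 \right)} \right)}} = \frac{35722}{-27788} + \frac{6838}{14} = 35722 \left(- \frac{1}{27788}\right) + 6838 \cdot \frac{1}{14} = - \frac{17861}{13894} + \frac{3419}{7} = \frac{47378559}{97258}$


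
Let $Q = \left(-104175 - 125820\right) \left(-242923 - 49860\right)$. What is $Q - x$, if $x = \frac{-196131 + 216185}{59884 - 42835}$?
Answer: $\frac{1148056236103111}{17049} \approx 6.7339 \cdot 10^{10}$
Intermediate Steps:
$Q = 67338626085$ ($Q = \left(-229995\right) \left(-292783\right) = 67338626085$)
$x = \frac{20054}{17049} \approx 1.1763$
$Q - x = 67338626085 - \frac{20054}{17049} = \frac{1148056236103111}{17049}$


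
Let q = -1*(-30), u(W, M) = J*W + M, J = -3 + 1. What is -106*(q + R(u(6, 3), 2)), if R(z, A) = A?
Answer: -3392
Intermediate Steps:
J = -2
u(W, M) = M - 2*W (u(W, M) = -2*W + M = M - 2*W)
q = 30
-106*(q + R(u(6, 3), 2)) = -106*(30 + 2) = -106*32 = -3392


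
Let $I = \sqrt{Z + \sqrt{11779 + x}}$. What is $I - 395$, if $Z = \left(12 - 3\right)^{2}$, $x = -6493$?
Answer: $-395 + \sqrt{81 + \sqrt{5286}} \approx -382.6$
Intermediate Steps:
$Z = 81$ ($Z = 9^{2} = 81$)
$I = \sqrt{81 + \sqrt{5286}}$ ($I = \sqrt{81 + \sqrt{11779 - 6493}} = \sqrt{81 + \sqrt{5286}} \approx 12.398$)
$I - 395 = \sqrt{81 + \sqrt{5286}} - 395 = -395 + \sqrt{81 + \sqrt{5286}}$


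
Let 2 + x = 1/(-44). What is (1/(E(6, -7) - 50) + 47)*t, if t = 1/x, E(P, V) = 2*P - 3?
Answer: -84744/3649 ≈ -23.224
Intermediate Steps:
E(P, V) = -3 + 2*P
x = -89/44 (x = -2 + 1/(-44) = -2 - 1/44 = -89/44 ≈ -2.0227)
t = -44/89 (t = 1/(-89/44) = -44/89 ≈ -0.49438)
(1/(E(6, -7) - 50) + 47)*t = (1/((-3 + 2*6) - 50) + 47)*(-44/89) = (1/((-3 + 12) - 50) + 47)*(-44/89) = (1/(9 - 50) + 47)*(-44/89) = (1/(-41) + 47)*(-44/89) = (-1/41 + 47)*(-44/89) = (1926/41)*(-44/89) = -84744/3649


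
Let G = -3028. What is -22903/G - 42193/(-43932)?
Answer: 141741875/16628262 ≈ 8.5242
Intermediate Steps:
-22903/G - 42193/(-43932) = -22903/(-3028) - 42193/(-43932) = -22903*(-1/3028) - 42193*(-1/43932) = 22903/3028 + 42193/43932 = 141741875/16628262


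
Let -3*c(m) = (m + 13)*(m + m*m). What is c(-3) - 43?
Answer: -63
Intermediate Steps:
c(m) = -(13 + m)*(m + m²)/3 (c(m) = -(m + 13)*(m + m*m)/3 = -(13 + m)*(m + m²)/3)
c(-3) - 43 = -⅓*(-3)*(13 + (-3)² + 14*(-3)) - 43 = -⅓*(-3)*(13 + 9 - 42) - 43 = -⅓*(-3)*(-20) - 43 = -20 - 43 = -63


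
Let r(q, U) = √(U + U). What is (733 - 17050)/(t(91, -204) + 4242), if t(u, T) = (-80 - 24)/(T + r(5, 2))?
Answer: -1648017/428494 ≈ -3.8461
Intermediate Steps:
r(q, U) = √2*√U (r(q, U) = √(2*U) = √2*√U)
t(u, T) = -104/(2 + T) (t(u, T) = (-80 - 24)/(T + √2*√2) = -104/(T + 2) = -104/(2 + T))
(733 - 17050)/(t(91, -204) + 4242) = (733 - 17050)/(-104/(2 - 204) + 4242) = -16317/(-104/(-202) + 4242) = -16317/(-104*(-1/202) + 4242) = -16317/(52/101 + 4242) = -16317/428494/101 = -16317*101/428494 = -1648017/428494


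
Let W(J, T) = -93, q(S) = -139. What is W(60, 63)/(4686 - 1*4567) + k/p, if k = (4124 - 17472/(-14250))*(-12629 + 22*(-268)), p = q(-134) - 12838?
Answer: 45463754787/7721315 ≈ 5888.1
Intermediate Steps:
p = -12977 (p = -139 - 12838 = -12977)
k = -382099068/5 (k = (4124 - 17472*(-1/14250))*(-12629 - 5896) = (4124 + 2912/2375)*(-18525) = (9797412/2375)*(-18525) = -382099068/5 ≈ -7.6420e+7)
W(60, 63)/(4686 - 1*4567) + k/p = -93/(4686 - 1*4567) - 382099068/5/(-12977) = -93/(4686 - 4567) - 382099068/5*(-1/12977) = -93/119 + 382099068/64885 = 45463754787/7721315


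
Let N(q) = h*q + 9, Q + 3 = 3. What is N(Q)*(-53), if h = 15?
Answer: -477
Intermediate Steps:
Q = 0 (Q = -3 + 3 = 0)
N(q) = 9 + 15*q (N(q) = 15*q + 9 = 9 + 15*q)
N(Q)*(-53) = (9 + 15*0)*(-53) = (9 + 0)*(-53) = 9*(-53) = -477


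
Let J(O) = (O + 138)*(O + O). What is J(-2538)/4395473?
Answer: 12182400/4395473 ≈ 2.7716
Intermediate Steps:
J(O) = 2*O*(138 + O) (J(O) = (138 + O)*(2*O) = 2*O*(138 + O))
J(-2538)/4395473 = (2*(-2538)*(138 - 2538))/4395473 = (2*(-2538)*(-2400))*(1/4395473) = 12182400*(1/4395473) = 12182400/4395473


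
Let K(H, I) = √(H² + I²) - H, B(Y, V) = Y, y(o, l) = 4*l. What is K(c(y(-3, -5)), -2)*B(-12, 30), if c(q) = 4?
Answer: 48 - 24*√5 ≈ -5.6656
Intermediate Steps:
K(c(y(-3, -5)), -2)*B(-12, 30) = (√(4² + (-2)²) - 1*4)*(-12) = (√(16 + 4) - 4)*(-12) = (√20 - 4)*(-12) = (2*√5 - 4)*(-12) = (-4 + 2*√5)*(-12) = 48 - 24*√5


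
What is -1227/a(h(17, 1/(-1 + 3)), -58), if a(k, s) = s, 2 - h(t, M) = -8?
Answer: 1227/58 ≈ 21.155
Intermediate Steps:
h(t, M) = 10 (h(t, M) = 2 - 1*(-8) = 2 + 8 = 10)
-1227/a(h(17, 1/(-1 + 3)), -58) = -1227/(-58) = -1227*(-1/58) = 1227/58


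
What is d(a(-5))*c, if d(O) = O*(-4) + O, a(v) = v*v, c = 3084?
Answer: -231300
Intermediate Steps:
a(v) = v²
d(O) = -3*O (d(O) = -4*O + O = -3*O)
d(a(-5))*c = -3*(-5)²*3084 = -3*25*3084 = -75*3084 = -231300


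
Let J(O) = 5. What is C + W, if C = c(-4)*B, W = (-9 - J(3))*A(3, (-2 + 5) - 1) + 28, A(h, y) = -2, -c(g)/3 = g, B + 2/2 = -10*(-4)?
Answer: 524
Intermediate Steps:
B = 39 (B = -1 - 10*(-4) = -1 + 40 = 39)
c(g) = -3*g
W = 56 (W = (-9 - 1*5)*(-2) + 28 = (-9 - 5)*(-2) + 28 = -14*(-2) + 28 = 28 + 28 = 56)
C = 468 (C = -3*(-4)*39 = 12*39 = 468)
C + W = 468 + 56 = 524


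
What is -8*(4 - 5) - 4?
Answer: 4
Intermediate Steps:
-8*(4 - 5) - 4 = -(-8) - 4 = -8*(-1) - 4 = 8 - 4 = 4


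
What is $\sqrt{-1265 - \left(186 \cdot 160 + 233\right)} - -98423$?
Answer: $98423 + i \sqrt{31258} \approx 98423.0 + 176.8 i$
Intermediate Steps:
$\sqrt{-1265 - \left(186 \cdot 160 + 233\right)} - -98423 = \sqrt{-1265 - \left(29760 + 233\right)} + 98423 = \sqrt{-1265 - 29993} + 98423 = \sqrt{-31258} + 98423 = i \sqrt{31258} + 98423 = 98423 + i \sqrt{31258}$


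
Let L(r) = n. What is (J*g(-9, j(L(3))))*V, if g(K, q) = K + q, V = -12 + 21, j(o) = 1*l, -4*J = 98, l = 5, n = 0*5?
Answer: 882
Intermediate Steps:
n = 0
J = -49/2 (J = -1/4*98 = -49/2 ≈ -24.500)
L(r) = 0
j(o) = 5 (j(o) = 1*5 = 5)
V = 9
(J*g(-9, j(L(3))))*V = -49*(-9 + 5)/2*9 = -49/2*(-4)*9 = 98*9 = 882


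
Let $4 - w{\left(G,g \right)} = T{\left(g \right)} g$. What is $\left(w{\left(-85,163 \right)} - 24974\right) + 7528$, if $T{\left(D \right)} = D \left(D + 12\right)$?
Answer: $-4667017$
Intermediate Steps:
$T{\left(D \right)} = D \left(12 + D\right)$
$w{\left(G,g \right)} = 4 - g^{2} \left(12 + g\right)$ ($w{\left(G,g \right)} = 4 - g \left(12 + g\right) g = 4 - g^{2} \left(12 + g\right)$)
$\left(w{\left(-85,163 \right)} - 24974\right) + 7528 = \left(\left(4 - 163^{2} \left(12 + 163\right)\right) - 24974\right) + 7528 = \left(\left(4 - 26569 \cdot 175\right) - 24974\right) + 7528 = \left(\left(4 - 4649575\right) - 24974\right) + 7528 = \left(-4649571 - 24974\right) + 7528 = -4674545 + 7528 = -4667017$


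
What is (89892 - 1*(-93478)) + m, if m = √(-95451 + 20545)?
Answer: 183370 + I*√74906 ≈ 1.8337e+5 + 273.69*I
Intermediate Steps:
m = I*√74906 (m = √(-74906) = I*√74906 ≈ 273.69*I)
(89892 - 1*(-93478)) + m = (89892 - 1*(-93478)) + I*√74906 = (89892 + 93478) + I*√74906 = 183370 + I*√74906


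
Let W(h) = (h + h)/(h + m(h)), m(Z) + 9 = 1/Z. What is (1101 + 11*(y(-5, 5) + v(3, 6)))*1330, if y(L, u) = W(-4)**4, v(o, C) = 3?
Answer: 11915921920700/7890481 ≈ 1.5102e+6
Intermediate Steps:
m(Z) = -9 + 1/Z
W(h) = 2*h/(-9 + h + 1/h) (W(h) = (h + h)/(h + (-9 + 1/h)) = (2*h)/(-9 + h + 1/h) = 2*h/(-9 + h + 1/h))
y(L, u) = 1048576/7890481 (y(L, u) = (2*(-4)**2/(1 - 4*(-9 - 4)))**4 = (2*16/(1 - 4*(-13)))**4 = (2*16/(1 + 52))**4 = (2*16/53)**4 = (2*16*(1/53))**4 = (32/53)**4 = 1048576/7890481)
(1101 + 11*(y(-5, 5) + v(3, 6)))*1330 = (1101 + 11*(1048576/7890481 + 3))*1330 = (1101 + 11*(24720019/7890481))*1330 = (1101 + 271920209/7890481)*1330 = (8959339790/7890481)*1330 = 11915921920700/7890481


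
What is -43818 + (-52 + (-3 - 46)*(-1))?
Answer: -43821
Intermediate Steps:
-43818 + (-52 + (-3 - 46)*(-1)) = -43818 + (-52 - 49*(-1)) = -43818 + (-52 + 49) = -43818 - 3 = -43821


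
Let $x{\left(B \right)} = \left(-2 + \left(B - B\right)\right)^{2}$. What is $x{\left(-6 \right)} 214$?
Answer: $856$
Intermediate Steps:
$x{\left(B \right)} = 4$ ($x{\left(B \right)} = \left(-2 + 0\right)^{2} = \left(-2\right)^{2} = 4$)
$x{\left(-6 \right)} 214 = 4 \cdot 214 = 856$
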